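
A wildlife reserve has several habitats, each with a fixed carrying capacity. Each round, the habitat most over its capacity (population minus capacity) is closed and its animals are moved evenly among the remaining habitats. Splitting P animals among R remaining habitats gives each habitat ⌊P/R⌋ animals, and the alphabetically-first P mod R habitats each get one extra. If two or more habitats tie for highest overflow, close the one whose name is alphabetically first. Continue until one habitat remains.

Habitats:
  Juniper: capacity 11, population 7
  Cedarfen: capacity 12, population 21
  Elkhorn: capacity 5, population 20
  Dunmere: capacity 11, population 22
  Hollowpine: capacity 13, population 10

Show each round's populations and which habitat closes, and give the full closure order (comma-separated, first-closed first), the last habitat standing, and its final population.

Round 1: Cedarfen=21 Dunmere=22 Elkhorn=20 Hollowpine=10 Juniper=7 → close Elkhorn (overflow 15)
  20÷4 = 5 each, +1 to first 0
Round 2: Cedarfen=26 Dunmere=27 Hollowpine=15 Juniper=12 → close Dunmere (overflow 16)
  27÷3 = 9 each, +1 to first 0
Round 3: Cedarfen=35 Hollowpine=24 Juniper=21 → close Cedarfen (overflow 23)
  35÷2 = 17 each, +1 to first 1
Round 4: Hollowpine=42 Juniper=38 → close Hollowpine (overflow 29)
  42÷1 = 42 each, +1 to first 0

Closure order: Elkhorn, Dunmere, Cedarfen, Hollowpine
Last habitat: Juniper with 80 animals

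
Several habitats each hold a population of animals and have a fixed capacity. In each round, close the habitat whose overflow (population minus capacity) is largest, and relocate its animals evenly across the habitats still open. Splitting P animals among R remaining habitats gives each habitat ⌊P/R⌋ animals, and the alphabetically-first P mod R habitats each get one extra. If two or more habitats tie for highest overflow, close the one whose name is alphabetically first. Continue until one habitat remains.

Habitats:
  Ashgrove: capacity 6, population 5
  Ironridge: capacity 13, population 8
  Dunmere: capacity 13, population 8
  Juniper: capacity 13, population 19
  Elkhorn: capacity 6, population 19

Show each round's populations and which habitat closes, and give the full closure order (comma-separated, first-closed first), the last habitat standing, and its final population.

Closure order: Elkhorn, Juniper, Ashgrove, Dunmere
Last habitat: Ironridge with 59 animals

Round 1: Ashgrove=5 Dunmere=8 Elkhorn=19 Ironridge=8 Juniper=19 → close Elkhorn (overflow 13)
  19÷4 = 4 each, +1 to first 3
Round 2: Ashgrove=10 Dunmere=13 Ironridge=13 Juniper=23 → close Juniper (overflow 10)
  23÷3 = 7 each, +1 to first 2
Round 3: Ashgrove=18 Dunmere=21 Ironridge=20 → close Ashgrove (overflow 12)
  18÷2 = 9 each, +1 to first 0
Round 4: Dunmere=30 Ironridge=29 → close Dunmere (overflow 17)
  30÷1 = 30 each, +1 to first 0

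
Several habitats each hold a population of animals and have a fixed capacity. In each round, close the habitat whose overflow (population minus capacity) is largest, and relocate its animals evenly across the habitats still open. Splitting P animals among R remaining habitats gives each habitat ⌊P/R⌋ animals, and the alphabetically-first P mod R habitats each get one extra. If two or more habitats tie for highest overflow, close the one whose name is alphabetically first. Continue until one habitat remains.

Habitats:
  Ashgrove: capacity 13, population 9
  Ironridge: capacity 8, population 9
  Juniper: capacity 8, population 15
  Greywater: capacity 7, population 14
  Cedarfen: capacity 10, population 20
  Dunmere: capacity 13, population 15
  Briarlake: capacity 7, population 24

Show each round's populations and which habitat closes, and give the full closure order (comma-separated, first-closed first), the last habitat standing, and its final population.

Round 1: Ashgrove=9 Briarlake=24 Cedarfen=20 Dunmere=15 Greywater=14 Ironridge=9 Juniper=15 → close Briarlake (overflow 17)
  24÷6 = 4 each, +1 to first 0
Round 2: Ashgrove=13 Cedarfen=24 Dunmere=19 Greywater=18 Ironridge=13 Juniper=19 → close Cedarfen (overflow 14)
  24÷5 = 4 each, +1 to first 4
Round 3: Ashgrove=18 Dunmere=24 Greywater=23 Ironridge=18 Juniper=23 → close Greywater (overflow 16)
  23÷4 = 5 each, +1 to first 3
Round 4: Ashgrove=24 Dunmere=30 Ironridge=24 Juniper=28 → close Juniper (overflow 20)
  28÷3 = 9 each, +1 to first 1
Round 5: Ashgrove=34 Dunmere=39 Ironridge=33 → close Dunmere (overflow 26)
  39÷2 = 19 each, +1 to first 1
Round 6: Ashgrove=54 Ironridge=52 → close Ironridge (overflow 44)
  52÷1 = 52 each, +1 to first 0

Closure order: Briarlake, Cedarfen, Greywater, Juniper, Dunmere, Ironridge
Last habitat: Ashgrove with 106 animals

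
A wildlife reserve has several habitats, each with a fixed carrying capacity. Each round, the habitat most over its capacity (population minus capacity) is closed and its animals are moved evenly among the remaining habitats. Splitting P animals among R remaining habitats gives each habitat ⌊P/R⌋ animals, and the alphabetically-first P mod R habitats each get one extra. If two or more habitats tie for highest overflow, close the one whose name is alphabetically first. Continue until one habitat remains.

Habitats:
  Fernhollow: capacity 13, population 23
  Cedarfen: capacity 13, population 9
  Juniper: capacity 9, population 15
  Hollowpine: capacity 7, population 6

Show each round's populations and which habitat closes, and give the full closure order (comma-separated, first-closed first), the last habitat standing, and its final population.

Closure order: Fernhollow, Juniper, Hollowpine
Last habitat: Cedarfen with 53 animals

Round 1: Cedarfen=9 Fernhollow=23 Hollowpine=6 Juniper=15 → close Fernhollow (overflow 10)
  23÷3 = 7 each, +1 to first 2
Round 2: Cedarfen=17 Hollowpine=14 Juniper=22 → close Juniper (overflow 13)
  22÷2 = 11 each, +1 to first 0
Round 3: Cedarfen=28 Hollowpine=25 → close Hollowpine (overflow 18)
  25÷1 = 25 each, +1 to first 0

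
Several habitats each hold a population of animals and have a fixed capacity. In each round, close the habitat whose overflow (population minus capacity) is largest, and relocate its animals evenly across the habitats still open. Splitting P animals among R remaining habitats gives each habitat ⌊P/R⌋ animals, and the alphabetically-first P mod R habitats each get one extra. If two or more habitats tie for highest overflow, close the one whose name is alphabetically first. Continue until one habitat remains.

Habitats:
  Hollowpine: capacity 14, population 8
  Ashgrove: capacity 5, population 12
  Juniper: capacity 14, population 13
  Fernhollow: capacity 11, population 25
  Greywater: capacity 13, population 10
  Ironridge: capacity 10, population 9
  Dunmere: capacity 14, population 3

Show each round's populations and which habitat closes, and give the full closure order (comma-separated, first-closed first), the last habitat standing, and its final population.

Closure order: Fernhollow, Ashgrove, Ironridge, Juniper, Greywater, Hollowpine
Last habitat: Dunmere with 80 animals

Round 1: Ashgrove=12 Dunmere=3 Fernhollow=25 Greywater=10 Hollowpine=8 Ironridge=9 Juniper=13 → close Fernhollow (overflow 14)
  25÷6 = 4 each, +1 to first 1
Round 2: Ashgrove=17 Dunmere=7 Greywater=14 Hollowpine=12 Ironridge=13 Juniper=17 → close Ashgrove (overflow 12)
  17÷5 = 3 each, +1 to first 2
Round 3: Dunmere=11 Greywater=18 Hollowpine=15 Ironridge=16 Juniper=20 → close Ironridge (overflow 6)
  16÷4 = 4 each, +1 to first 0
Round 4: Dunmere=15 Greywater=22 Hollowpine=19 Juniper=24 → close Juniper (overflow 10)
  24÷3 = 8 each, +1 to first 0
Round 5: Dunmere=23 Greywater=30 Hollowpine=27 → close Greywater (overflow 17)
  30÷2 = 15 each, +1 to first 0
Round 6: Dunmere=38 Hollowpine=42 → close Hollowpine (overflow 28)
  42÷1 = 42 each, +1 to first 0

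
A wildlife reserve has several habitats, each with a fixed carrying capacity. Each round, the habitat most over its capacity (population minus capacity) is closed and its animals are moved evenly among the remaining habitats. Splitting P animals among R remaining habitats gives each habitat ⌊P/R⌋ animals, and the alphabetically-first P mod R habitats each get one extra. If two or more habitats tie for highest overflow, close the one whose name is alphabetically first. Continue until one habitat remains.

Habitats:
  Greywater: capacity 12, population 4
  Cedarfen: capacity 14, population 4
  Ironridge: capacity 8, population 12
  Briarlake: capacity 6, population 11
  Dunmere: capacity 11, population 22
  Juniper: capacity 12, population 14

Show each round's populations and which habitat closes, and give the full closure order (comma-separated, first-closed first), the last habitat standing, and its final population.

Round 1: Briarlake=11 Cedarfen=4 Dunmere=22 Greywater=4 Ironridge=12 Juniper=14 → close Dunmere (overflow 11)
  22÷5 = 4 each, +1 to first 2
Round 2: Briarlake=16 Cedarfen=9 Greywater=8 Ironridge=16 Juniper=18 → close Briarlake (overflow 10)
  16÷4 = 4 each, +1 to first 0
Round 3: Cedarfen=13 Greywater=12 Ironridge=20 Juniper=22 → close Ironridge (overflow 12)
  20÷3 = 6 each, +1 to first 2
Round 4: Cedarfen=20 Greywater=19 Juniper=28 → close Juniper (overflow 16)
  28÷2 = 14 each, +1 to first 0
Round 5: Cedarfen=34 Greywater=33 → close Greywater (overflow 21)
  33÷1 = 33 each, +1 to first 0

Closure order: Dunmere, Briarlake, Ironridge, Juniper, Greywater
Last habitat: Cedarfen with 67 animals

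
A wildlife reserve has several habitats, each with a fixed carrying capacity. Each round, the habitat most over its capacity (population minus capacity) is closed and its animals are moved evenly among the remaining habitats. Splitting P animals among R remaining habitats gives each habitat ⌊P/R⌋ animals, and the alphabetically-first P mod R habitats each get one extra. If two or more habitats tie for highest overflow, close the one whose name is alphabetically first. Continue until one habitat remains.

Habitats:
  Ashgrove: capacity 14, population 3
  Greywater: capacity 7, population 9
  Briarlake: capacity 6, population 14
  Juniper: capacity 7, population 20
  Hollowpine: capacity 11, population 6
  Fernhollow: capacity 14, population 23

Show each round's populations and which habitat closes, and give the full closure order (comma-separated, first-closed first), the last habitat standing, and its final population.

Closure order: Juniper, Fernhollow, Briarlake, Greywater, Hollowpine
Last habitat: Ashgrove with 75 animals

Round 1: Ashgrove=3 Briarlake=14 Fernhollow=23 Greywater=9 Hollowpine=6 Juniper=20 → close Juniper (overflow 13)
  20÷5 = 4 each, +1 to first 0
Round 2: Ashgrove=7 Briarlake=18 Fernhollow=27 Greywater=13 Hollowpine=10 → close Fernhollow (overflow 13)
  27÷4 = 6 each, +1 to first 3
Round 3: Ashgrove=14 Briarlake=25 Greywater=20 Hollowpine=16 → close Briarlake (overflow 19)
  25÷3 = 8 each, +1 to first 1
Round 4: Ashgrove=23 Greywater=28 Hollowpine=24 → close Greywater (overflow 21)
  28÷2 = 14 each, +1 to first 0
Round 5: Ashgrove=37 Hollowpine=38 → close Hollowpine (overflow 27)
  38÷1 = 38 each, +1 to first 0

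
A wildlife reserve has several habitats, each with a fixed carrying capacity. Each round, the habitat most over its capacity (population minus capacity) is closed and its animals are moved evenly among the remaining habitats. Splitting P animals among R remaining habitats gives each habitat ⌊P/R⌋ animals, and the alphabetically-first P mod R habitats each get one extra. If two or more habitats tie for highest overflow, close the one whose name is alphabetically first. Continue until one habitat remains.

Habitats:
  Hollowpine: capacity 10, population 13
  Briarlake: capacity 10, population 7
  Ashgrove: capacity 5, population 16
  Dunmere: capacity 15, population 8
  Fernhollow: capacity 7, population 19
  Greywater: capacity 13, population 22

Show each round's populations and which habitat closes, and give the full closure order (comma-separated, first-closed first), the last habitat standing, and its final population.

Round 1: Ashgrove=16 Briarlake=7 Dunmere=8 Fernhollow=19 Greywater=22 Hollowpine=13 → close Fernhollow (overflow 12)
  19÷5 = 3 each, +1 to first 4
Round 2: Ashgrove=20 Briarlake=11 Dunmere=12 Greywater=26 Hollowpine=16 → close Ashgrove (overflow 15)
  20÷4 = 5 each, +1 to first 0
Round 3: Briarlake=16 Dunmere=17 Greywater=31 Hollowpine=21 → close Greywater (overflow 18)
  31÷3 = 10 each, +1 to first 1
Round 4: Briarlake=27 Dunmere=27 Hollowpine=31 → close Hollowpine (overflow 21)
  31÷2 = 15 each, +1 to first 1
Round 5: Briarlake=43 Dunmere=42 → close Briarlake (overflow 33)
  43÷1 = 43 each, +1 to first 0

Closure order: Fernhollow, Ashgrove, Greywater, Hollowpine, Briarlake
Last habitat: Dunmere with 85 animals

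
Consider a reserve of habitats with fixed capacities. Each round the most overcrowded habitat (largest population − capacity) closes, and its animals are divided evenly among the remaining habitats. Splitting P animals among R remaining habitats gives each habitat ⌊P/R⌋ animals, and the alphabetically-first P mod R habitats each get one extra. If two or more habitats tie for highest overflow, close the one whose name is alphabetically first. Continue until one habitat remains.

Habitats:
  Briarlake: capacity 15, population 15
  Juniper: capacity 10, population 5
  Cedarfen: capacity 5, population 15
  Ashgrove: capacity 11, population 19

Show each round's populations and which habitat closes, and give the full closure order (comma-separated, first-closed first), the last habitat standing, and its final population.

Closure order: Cedarfen, Ashgrove, Briarlake
Last habitat: Juniper with 54 animals

Round 1: Ashgrove=19 Briarlake=15 Cedarfen=15 Juniper=5 → close Cedarfen (overflow 10)
  15÷3 = 5 each, +1 to first 0
Round 2: Ashgrove=24 Briarlake=20 Juniper=10 → close Ashgrove (overflow 13)
  24÷2 = 12 each, +1 to first 0
Round 3: Briarlake=32 Juniper=22 → close Briarlake (overflow 17)
  32÷1 = 32 each, +1 to first 0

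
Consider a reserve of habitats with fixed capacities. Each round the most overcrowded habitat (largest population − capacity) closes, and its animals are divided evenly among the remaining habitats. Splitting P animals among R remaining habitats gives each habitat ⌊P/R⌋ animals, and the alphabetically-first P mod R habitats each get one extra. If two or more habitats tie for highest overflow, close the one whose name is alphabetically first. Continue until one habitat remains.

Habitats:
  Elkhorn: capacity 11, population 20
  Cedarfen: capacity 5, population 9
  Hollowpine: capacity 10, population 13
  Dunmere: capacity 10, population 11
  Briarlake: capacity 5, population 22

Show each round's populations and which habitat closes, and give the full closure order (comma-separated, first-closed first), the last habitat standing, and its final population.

Round 1: Briarlake=22 Cedarfen=9 Dunmere=11 Elkhorn=20 Hollowpine=13 → close Briarlake (overflow 17)
  22÷4 = 5 each, +1 to first 2
Round 2: Cedarfen=15 Dunmere=17 Elkhorn=25 Hollowpine=18 → close Elkhorn (overflow 14)
  25÷3 = 8 each, +1 to first 1
Round 3: Cedarfen=24 Dunmere=25 Hollowpine=26 → close Cedarfen (overflow 19)
  24÷2 = 12 each, +1 to first 0
Round 4: Dunmere=37 Hollowpine=38 → close Hollowpine (overflow 28)
  38÷1 = 38 each, +1 to first 0

Closure order: Briarlake, Elkhorn, Cedarfen, Hollowpine
Last habitat: Dunmere with 75 animals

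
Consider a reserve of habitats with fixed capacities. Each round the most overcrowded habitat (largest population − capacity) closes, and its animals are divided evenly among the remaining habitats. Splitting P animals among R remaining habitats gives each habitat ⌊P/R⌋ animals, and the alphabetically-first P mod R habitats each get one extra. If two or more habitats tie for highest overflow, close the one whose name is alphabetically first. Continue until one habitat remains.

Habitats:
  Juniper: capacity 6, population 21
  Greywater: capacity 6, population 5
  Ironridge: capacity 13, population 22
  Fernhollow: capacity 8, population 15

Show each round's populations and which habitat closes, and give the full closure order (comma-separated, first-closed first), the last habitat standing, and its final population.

Round 1: Fernhollow=15 Greywater=5 Ironridge=22 Juniper=21 → close Juniper (overflow 15)
  21÷3 = 7 each, +1 to first 0
Round 2: Fernhollow=22 Greywater=12 Ironridge=29 → close Ironridge (overflow 16)
  29÷2 = 14 each, +1 to first 1
Round 3: Fernhollow=37 Greywater=26 → close Fernhollow (overflow 29)
  37÷1 = 37 each, +1 to first 0

Closure order: Juniper, Ironridge, Fernhollow
Last habitat: Greywater with 63 animals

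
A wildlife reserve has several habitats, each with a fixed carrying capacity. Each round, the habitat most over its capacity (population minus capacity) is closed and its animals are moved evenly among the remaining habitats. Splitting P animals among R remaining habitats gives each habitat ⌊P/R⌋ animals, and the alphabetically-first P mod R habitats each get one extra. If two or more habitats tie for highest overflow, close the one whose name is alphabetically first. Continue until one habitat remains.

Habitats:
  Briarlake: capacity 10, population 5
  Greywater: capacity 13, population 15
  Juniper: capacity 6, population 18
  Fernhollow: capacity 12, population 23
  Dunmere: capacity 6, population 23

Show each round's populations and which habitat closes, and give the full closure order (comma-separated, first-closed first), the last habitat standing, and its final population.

Closure order: Dunmere, Fernhollow, Juniper, Greywater
Last habitat: Briarlake with 84 animals

Round 1: Briarlake=5 Dunmere=23 Fernhollow=23 Greywater=15 Juniper=18 → close Dunmere (overflow 17)
  23÷4 = 5 each, +1 to first 3
Round 2: Briarlake=11 Fernhollow=29 Greywater=21 Juniper=23 → close Fernhollow (overflow 17)
  29÷3 = 9 each, +1 to first 2
Round 3: Briarlake=21 Greywater=31 Juniper=32 → close Juniper (overflow 26)
  32÷2 = 16 each, +1 to first 0
Round 4: Briarlake=37 Greywater=47 → close Greywater (overflow 34)
  47÷1 = 47 each, +1 to first 0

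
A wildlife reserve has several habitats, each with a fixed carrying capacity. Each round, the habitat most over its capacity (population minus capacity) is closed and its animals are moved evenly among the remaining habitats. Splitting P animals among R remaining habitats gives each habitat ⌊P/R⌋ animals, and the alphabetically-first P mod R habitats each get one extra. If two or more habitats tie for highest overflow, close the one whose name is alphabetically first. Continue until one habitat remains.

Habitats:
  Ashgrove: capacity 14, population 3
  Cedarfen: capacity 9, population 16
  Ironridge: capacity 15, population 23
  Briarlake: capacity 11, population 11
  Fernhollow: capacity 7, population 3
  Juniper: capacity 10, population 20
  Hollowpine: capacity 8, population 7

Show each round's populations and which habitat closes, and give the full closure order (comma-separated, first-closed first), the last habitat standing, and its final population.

Closure order: Juniper, Ironridge, Cedarfen, Briarlake, Hollowpine, Fernhollow
Last habitat: Ashgrove with 83 animals

Round 1: Ashgrove=3 Briarlake=11 Cedarfen=16 Fernhollow=3 Hollowpine=7 Ironridge=23 Juniper=20 → close Juniper (overflow 10)
  20÷6 = 3 each, +1 to first 2
Round 2: Ashgrove=7 Briarlake=15 Cedarfen=19 Fernhollow=6 Hollowpine=10 Ironridge=26 → close Ironridge (overflow 11)
  26÷5 = 5 each, +1 to first 1
Round 3: Ashgrove=13 Briarlake=20 Cedarfen=24 Fernhollow=11 Hollowpine=15 → close Cedarfen (overflow 15)
  24÷4 = 6 each, +1 to first 0
Round 4: Ashgrove=19 Briarlake=26 Fernhollow=17 Hollowpine=21 → close Briarlake (overflow 15)
  26÷3 = 8 each, +1 to first 2
Round 5: Ashgrove=28 Fernhollow=26 Hollowpine=29 → close Hollowpine (overflow 21)
  29÷2 = 14 each, +1 to first 1
Round 6: Ashgrove=43 Fernhollow=40 → close Fernhollow (overflow 33)
  40÷1 = 40 each, +1 to first 0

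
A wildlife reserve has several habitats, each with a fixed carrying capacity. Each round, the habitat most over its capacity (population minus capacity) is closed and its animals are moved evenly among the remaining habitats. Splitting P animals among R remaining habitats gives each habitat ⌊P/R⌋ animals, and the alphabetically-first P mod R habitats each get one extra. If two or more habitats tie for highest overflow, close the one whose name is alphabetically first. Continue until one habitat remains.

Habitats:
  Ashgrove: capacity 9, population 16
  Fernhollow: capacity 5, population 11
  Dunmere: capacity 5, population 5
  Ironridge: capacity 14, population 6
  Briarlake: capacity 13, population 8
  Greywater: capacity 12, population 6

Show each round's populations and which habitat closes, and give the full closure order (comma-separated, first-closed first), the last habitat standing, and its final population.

Round 1: Ashgrove=16 Briarlake=8 Dunmere=5 Fernhollow=11 Greywater=6 Ironridge=6 → close Ashgrove (overflow 7)
  16÷5 = 3 each, +1 to first 1
Round 2: Briarlake=12 Dunmere=8 Fernhollow=14 Greywater=9 Ironridge=9 → close Fernhollow (overflow 9)
  14÷4 = 3 each, +1 to first 2
Round 3: Briarlake=16 Dunmere=12 Greywater=12 Ironridge=12 → close Dunmere (overflow 7)
  12÷3 = 4 each, +1 to first 0
Round 4: Briarlake=20 Greywater=16 Ironridge=16 → close Briarlake (overflow 7)
  20÷2 = 10 each, +1 to first 0
Round 5: Greywater=26 Ironridge=26 → close Greywater (overflow 14)
  26÷1 = 26 each, +1 to first 0

Closure order: Ashgrove, Fernhollow, Dunmere, Briarlake, Greywater
Last habitat: Ironridge with 52 animals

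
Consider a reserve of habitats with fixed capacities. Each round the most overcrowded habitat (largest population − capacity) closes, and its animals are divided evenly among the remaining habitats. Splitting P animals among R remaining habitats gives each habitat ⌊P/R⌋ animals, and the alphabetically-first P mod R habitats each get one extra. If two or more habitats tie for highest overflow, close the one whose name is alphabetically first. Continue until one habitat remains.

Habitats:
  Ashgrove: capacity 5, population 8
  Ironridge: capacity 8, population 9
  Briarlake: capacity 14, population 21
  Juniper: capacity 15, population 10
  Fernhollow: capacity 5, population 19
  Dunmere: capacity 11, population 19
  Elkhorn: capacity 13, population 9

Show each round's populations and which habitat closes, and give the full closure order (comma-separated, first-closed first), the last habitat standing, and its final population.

Closure order: Fernhollow, Dunmere, Briarlake, Ashgrove, Ironridge, Elkhorn
Last habitat: Juniper with 95 animals

Round 1: Ashgrove=8 Briarlake=21 Dunmere=19 Elkhorn=9 Fernhollow=19 Ironridge=9 Juniper=10 → close Fernhollow (overflow 14)
  19÷6 = 3 each, +1 to first 1
Round 2: Ashgrove=12 Briarlake=24 Dunmere=22 Elkhorn=12 Ironridge=12 Juniper=13 → close Dunmere (overflow 11)
  22÷5 = 4 each, +1 to first 2
Round 3: Ashgrove=17 Briarlake=29 Elkhorn=16 Ironridge=16 Juniper=17 → close Briarlake (overflow 15)
  29÷4 = 7 each, +1 to first 1
Round 4: Ashgrove=25 Elkhorn=23 Ironridge=23 Juniper=24 → close Ashgrove (overflow 20)
  25÷3 = 8 each, +1 to first 1
Round 5: Elkhorn=32 Ironridge=31 Juniper=32 → close Ironridge (overflow 23)
  31÷2 = 15 each, +1 to first 1
Round 6: Elkhorn=48 Juniper=47 → close Elkhorn (overflow 35)
  48÷1 = 48 each, +1 to first 0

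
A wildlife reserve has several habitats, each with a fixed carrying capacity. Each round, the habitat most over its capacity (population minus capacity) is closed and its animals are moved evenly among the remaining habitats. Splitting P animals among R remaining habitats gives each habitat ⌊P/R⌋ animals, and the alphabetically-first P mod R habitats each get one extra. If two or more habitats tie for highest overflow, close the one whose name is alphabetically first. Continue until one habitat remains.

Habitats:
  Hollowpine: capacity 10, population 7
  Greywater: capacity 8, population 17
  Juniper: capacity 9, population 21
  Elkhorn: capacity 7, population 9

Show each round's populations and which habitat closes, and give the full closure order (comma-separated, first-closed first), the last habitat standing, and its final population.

Closure order: Juniper, Greywater, Elkhorn
Last habitat: Hollowpine with 54 animals

Round 1: Elkhorn=9 Greywater=17 Hollowpine=7 Juniper=21 → close Juniper (overflow 12)
  21÷3 = 7 each, +1 to first 0
Round 2: Elkhorn=16 Greywater=24 Hollowpine=14 → close Greywater (overflow 16)
  24÷2 = 12 each, +1 to first 0
Round 3: Elkhorn=28 Hollowpine=26 → close Elkhorn (overflow 21)
  28÷1 = 28 each, +1 to first 0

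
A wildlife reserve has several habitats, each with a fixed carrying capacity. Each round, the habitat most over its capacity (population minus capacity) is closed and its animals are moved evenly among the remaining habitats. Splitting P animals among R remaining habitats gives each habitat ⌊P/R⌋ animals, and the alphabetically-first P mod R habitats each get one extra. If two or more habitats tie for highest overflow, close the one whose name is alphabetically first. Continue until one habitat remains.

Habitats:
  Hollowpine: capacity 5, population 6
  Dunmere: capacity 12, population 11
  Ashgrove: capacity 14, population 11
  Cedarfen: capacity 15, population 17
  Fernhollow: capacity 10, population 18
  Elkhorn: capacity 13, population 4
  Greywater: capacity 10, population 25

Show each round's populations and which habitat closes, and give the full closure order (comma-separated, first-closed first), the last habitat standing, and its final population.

Closure order: Greywater, Fernhollow, Cedarfen, Hollowpine, Ashgrove, Dunmere
Last habitat: Elkhorn with 92 animals

Round 1: Ashgrove=11 Cedarfen=17 Dunmere=11 Elkhorn=4 Fernhollow=18 Greywater=25 Hollowpine=6 → close Greywater (overflow 15)
  25÷6 = 4 each, +1 to first 1
Round 2: Ashgrove=16 Cedarfen=21 Dunmere=15 Elkhorn=8 Fernhollow=22 Hollowpine=10 → close Fernhollow (overflow 12)
  22÷5 = 4 each, +1 to first 2
Round 3: Ashgrove=21 Cedarfen=26 Dunmere=19 Elkhorn=12 Hollowpine=14 → close Cedarfen (overflow 11)
  26÷4 = 6 each, +1 to first 2
Round 4: Ashgrove=28 Dunmere=26 Elkhorn=18 Hollowpine=20 → close Hollowpine (overflow 15)
  20÷3 = 6 each, +1 to first 2
Round 5: Ashgrove=35 Dunmere=33 Elkhorn=24 → close Ashgrove (overflow 21)
  35÷2 = 17 each, +1 to first 1
Round 6: Dunmere=51 Elkhorn=41 → close Dunmere (overflow 39)
  51÷1 = 51 each, +1 to first 0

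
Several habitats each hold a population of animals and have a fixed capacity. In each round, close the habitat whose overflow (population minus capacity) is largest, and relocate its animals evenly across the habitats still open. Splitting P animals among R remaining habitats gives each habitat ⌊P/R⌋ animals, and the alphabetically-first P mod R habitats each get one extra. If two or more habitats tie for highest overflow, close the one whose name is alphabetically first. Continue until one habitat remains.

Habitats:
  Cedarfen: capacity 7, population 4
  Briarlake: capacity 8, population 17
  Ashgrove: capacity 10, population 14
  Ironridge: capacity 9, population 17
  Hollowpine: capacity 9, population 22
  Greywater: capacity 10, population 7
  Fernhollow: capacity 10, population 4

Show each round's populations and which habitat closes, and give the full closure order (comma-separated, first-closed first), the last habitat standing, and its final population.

Round 1: Ashgrove=14 Briarlake=17 Cedarfen=4 Fernhollow=4 Greywater=7 Hollowpine=22 Ironridge=17 → close Hollowpine (overflow 13)
  22÷6 = 3 each, +1 to first 4
Round 2: Ashgrove=18 Briarlake=21 Cedarfen=8 Fernhollow=8 Greywater=10 Ironridge=20 → close Briarlake (overflow 13)
  21÷5 = 4 each, +1 to first 1
Round 3: Ashgrove=23 Cedarfen=12 Fernhollow=12 Greywater=14 Ironridge=24 → close Ironridge (overflow 15)
  24÷4 = 6 each, +1 to first 0
Round 4: Ashgrove=29 Cedarfen=18 Fernhollow=18 Greywater=20 → close Ashgrove (overflow 19)
  29÷3 = 9 each, +1 to first 2
Round 5: Cedarfen=28 Fernhollow=28 Greywater=29 → close Cedarfen (overflow 21)
  28÷2 = 14 each, +1 to first 0
Round 6: Fernhollow=42 Greywater=43 → close Greywater (overflow 33)
  43÷1 = 43 each, +1 to first 0

Closure order: Hollowpine, Briarlake, Ironridge, Ashgrove, Cedarfen, Greywater
Last habitat: Fernhollow with 85 animals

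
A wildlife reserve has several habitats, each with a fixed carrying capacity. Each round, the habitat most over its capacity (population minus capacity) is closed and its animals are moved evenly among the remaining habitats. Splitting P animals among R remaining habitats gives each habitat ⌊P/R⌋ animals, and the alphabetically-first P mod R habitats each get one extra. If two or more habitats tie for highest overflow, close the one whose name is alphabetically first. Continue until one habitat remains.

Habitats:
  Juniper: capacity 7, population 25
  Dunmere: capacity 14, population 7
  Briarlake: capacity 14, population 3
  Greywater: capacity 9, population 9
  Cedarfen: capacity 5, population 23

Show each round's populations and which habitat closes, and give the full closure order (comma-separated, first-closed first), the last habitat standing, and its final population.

Closure order: Cedarfen, Juniper, Greywater, Dunmere
Last habitat: Briarlake with 67 animals

Round 1: Briarlake=3 Cedarfen=23 Dunmere=7 Greywater=9 Juniper=25 → close Cedarfen (overflow 18)
  23÷4 = 5 each, +1 to first 3
Round 2: Briarlake=9 Dunmere=13 Greywater=15 Juniper=30 → close Juniper (overflow 23)
  30÷3 = 10 each, +1 to first 0
Round 3: Briarlake=19 Dunmere=23 Greywater=25 → close Greywater (overflow 16)
  25÷2 = 12 each, +1 to first 1
Round 4: Briarlake=32 Dunmere=35 → close Dunmere (overflow 21)
  35÷1 = 35 each, +1 to first 0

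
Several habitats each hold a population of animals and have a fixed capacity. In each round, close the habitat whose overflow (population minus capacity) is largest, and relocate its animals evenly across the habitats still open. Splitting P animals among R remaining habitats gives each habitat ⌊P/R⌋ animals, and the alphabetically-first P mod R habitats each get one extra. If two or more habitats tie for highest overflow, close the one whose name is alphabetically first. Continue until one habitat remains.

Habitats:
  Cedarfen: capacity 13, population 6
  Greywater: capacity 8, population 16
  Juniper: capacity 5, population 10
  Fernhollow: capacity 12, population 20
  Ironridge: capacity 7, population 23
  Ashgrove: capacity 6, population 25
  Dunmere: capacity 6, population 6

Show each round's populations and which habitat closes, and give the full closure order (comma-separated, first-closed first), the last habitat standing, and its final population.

Closure order: Ashgrove, Ironridge, Fernhollow, Greywater, Juniper, Dunmere
Last habitat: Cedarfen with 106 animals

Round 1: Ashgrove=25 Cedarfen=6 Dunmere=6 Fernhollow=20 Greywater=16 Ironridge=23 Juniper=10 → close Ashgrove (overflow 19)
  25÷6 = 4 each, +1 to first 1
Round 2: Cedarfen=11 Dunmere=10 Fernhollow=24 Greywater=20 Ironridge=27 Juniper=14 → close Ironridge (overflow 20)
  27÷5 = 5 each, +1 to first 2
Round 3: Cedarfen=17 Dunmere=16 Fernhollow=29 Greywater=25 Juniper=19 → close Fernhollow (overflow 17)
  29÷4 = 7 each, +1 to first 1
Round 4: Cedarfen=25 Dunmere=23 Greywater=32 Juniper=26 → close Greywater (overflow 24)
  32÷3 = 10 each, +1 to first 2
Round 5: Cedarfen=36 Dunmere=34 Juniper=36 → close Juniper (overflow 31)
  36÷2 = 18 each, +1 to first 0
Round 6: Cedarfen=54 Dunmere=52 → close Dunmere (overflow 46)
  52÷1 = 52 each, +1 to first 0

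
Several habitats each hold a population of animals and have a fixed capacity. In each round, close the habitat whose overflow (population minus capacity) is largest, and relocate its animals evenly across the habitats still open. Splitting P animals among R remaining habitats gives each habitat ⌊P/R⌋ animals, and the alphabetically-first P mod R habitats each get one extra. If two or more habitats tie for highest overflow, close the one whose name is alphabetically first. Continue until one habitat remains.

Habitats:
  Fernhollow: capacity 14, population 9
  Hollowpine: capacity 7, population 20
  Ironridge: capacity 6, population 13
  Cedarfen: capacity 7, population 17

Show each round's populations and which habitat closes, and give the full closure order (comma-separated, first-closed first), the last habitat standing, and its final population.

Round 1: Cedarfen=17 Fernhollow=9 Hollowpine=20 Ironridge=13 → close Hollowpine (overflow 13)
  20÷3 = 6 each, +1 to first 2
Round 2: Cedarfen=24 Fernhollow=16 Ironridge=19 → close Cedarfen (overflow 17)
  24÷2 = 12 each, +1 to first 0
Round 3: Fernhollow=28 Ironridge=31 → close Ironridge (overflow 25)
  31÷1 = 31 each, +1 to first 0

Closure order: Hollowpine, Cedarfen, Ironridge
Last habitat: Fernhollow with 59 animals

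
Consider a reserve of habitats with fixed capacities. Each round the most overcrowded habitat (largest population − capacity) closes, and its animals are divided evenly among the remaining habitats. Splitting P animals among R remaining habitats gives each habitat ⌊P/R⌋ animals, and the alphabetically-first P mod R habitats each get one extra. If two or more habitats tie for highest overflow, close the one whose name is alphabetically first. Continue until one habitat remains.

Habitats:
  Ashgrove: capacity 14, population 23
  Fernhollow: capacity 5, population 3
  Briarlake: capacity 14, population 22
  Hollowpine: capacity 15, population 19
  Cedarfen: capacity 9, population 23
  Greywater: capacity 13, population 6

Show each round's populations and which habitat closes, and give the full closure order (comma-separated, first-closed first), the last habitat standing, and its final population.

Closure order: Cedarfen, Ashgrove, Briarlake, Hollowpine, Fernhollow
Last habitat: Greywater with 96 animals

Round 1: Ashgrove=23 Briarlake=22 Cedarfen=23 Fernhollow=3 Greywater=6 Hollowpine=19 → close Cedarfen (overflow 14)
  23÷5 = 4 each, +1 to first 3
Round 2: Ashgrove=28 Briarlake=27 Fernhollow=8 Greywater=10 Hollowpine=23 → close Ashgrove (overflow 14)
  28÷4 = 7 each, +1 to first 0
Round 3: Briarlake=34 Fernhollow=15 Greywater=17 Hollowpine=30 → close Briarlake (overflow 20)
  34÷3 = 11 each, +1 to first 1
Round 4: Fernhollow=27 Greywater=28 Hollowpine=41 → close Hollowpine (overflow 26)
  41÷2 = 20 each, +1 to first 1
Round 5: Fernhollow=48 Greywater=48 → close Fernhollow (overflow 43)
  48÷1 = 48 each, +1 to first 0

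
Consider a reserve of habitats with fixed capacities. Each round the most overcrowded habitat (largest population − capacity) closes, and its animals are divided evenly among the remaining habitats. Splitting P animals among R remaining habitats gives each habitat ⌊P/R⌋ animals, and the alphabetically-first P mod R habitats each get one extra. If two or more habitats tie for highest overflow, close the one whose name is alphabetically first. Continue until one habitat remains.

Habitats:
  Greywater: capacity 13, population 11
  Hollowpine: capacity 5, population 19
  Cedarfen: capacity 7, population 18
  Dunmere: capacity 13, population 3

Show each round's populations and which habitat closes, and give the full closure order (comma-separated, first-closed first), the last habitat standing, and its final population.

Round 1: Cedarfen=18 Dunmere=3 Greywater=11 Hollowpine=19 → close Hollowpine (overflow 14)
  19÷3 = 6 each, +1 to first 1
Round 2: Cedarfen=25 Dunmere=9 Greywater=17 → close Cedarfen (overflow 18)
  25÷2 = 12 each, +1 to first 1
Round 3: Dunmere=22 Greywater=29 → close Greywater (overflow 16)
  29÷1 = 29 each, +1 to first 0

Closure order: Hollowpine, Cedarfen, Greywater
Last habitat: Dunmere with 51 animals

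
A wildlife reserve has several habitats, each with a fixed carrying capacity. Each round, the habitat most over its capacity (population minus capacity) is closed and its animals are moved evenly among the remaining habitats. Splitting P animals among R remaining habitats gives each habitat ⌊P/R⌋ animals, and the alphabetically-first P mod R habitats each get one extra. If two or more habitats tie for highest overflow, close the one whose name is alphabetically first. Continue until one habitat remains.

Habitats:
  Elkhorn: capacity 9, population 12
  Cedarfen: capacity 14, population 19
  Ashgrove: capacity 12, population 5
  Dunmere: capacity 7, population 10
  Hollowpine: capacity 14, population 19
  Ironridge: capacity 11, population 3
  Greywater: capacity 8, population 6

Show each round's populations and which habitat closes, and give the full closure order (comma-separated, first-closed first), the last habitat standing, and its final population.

Closure order: Cedarfen, Hollowpine, Dunmere, Elkhorn, Greywater, Ashgrove
Last habitat: Ironridge with 74 animals

Round 1: Ashgrove=5 Cedarfen=19 Dunmere=10 Elkhorn=12 Greywater=6 Hollowpine=19 Ironridge=3 → close Cedarfen (overflow 5)
  19÷6 = 3 each, +1 to first 1
Round 2: Ashgrove=9 Dunmere=13 Elkhorn=15 Greywater=9 Hollowpine=22 Ironridge=6 → close Hollowpine (overflow 8)
  22÷5 = 4 each, +1 to first 2
Round 3: Ashgrove=14 Dunmere=18 Elkhorn=19 Greywater=13 Ironridge=10 → close Dunmere (overflow 11)
  18÷4 = 4 each, +1 to first 2
Round 4: Ashgrove=19 Elkhorn=24 Greywater=17 Ironridge=14 → close Elkhorn (overflow 15)
  24÷3 = 8 each, +1 to first 0
Round 5: Ashgrove=27 Greywater=25 Ironridge=22 → close Greywater (overflow 17)
  25÷2 = 12 each, +1 to first 1
Round 6: Ashgrove=40 Ironridge=34 → close Ashgrove (overflow 28)
  40÷1 = 40 each, +1 to first 0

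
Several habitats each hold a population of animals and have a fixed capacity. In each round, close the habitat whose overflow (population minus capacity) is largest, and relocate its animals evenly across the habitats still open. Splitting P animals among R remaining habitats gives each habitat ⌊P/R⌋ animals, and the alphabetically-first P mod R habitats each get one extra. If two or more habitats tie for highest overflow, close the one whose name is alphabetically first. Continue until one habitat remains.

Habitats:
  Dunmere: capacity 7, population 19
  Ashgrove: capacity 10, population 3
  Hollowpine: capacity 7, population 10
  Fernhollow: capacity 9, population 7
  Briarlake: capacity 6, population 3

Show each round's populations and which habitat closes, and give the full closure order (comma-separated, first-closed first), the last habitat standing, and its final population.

Closure order: Dunmere, Hollowpine, Briarlake, Fernhollow
Last habitat: Ashgrove with 42 animals

Round 1: Ashgrove=3 Briarlake=3 Dunmere=19 Fernhollow=7 Hollowpine=10 → close Dunmere (overflow 12)
  19÷4 = 4 each, +1 to first 3
Round 2: Ashgrove=8 Briarlake=8 Fernhollow=12 Hollowpine=14 → close Hollowpine (overflow 7)
  14÷3 = 4 each, +1 to first 2
Round 3: Ashgrove=13 Briarlake=13 Fernhollow=16 → close Briarlake (overflow 7)
  13÷2 = 6 each, +1 to first 1
Round 4: Ashgrove=20 Fernhollow=22 → close Fernhollow (overflow 13)
  22÷1 = 22 each, +1 to first 0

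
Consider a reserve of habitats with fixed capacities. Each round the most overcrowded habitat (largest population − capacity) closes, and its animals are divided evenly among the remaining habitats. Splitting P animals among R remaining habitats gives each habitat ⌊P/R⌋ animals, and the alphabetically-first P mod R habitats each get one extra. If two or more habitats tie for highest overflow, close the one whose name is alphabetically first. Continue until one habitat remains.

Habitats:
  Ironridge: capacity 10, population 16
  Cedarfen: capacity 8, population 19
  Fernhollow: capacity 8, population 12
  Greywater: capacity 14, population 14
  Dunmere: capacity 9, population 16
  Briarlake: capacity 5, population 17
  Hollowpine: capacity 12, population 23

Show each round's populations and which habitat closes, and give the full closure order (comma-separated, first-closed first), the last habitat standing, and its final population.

Closure order: Briarlake, Cedarfen, Hollowpine, Dunmere, Fernhollow, Ironridge
Last habitat: Greywater with 117 animals

Round 1: Briarlake=17 Cedarfen=19 Dunmere=16 Fernhollow=12 Greywater=14 Hollowpine=23 Ironridge=16 → close Briarlake (overflow 12)
  17÷6 = 2 each, +1 to first 5
Round 2: Cedarfen=22 Dunmere=19 Fernhollow=15 Greywater=17 Hollowpine=26 Ironridge=18 → close Cedarfen (overflow 14)
  22÷5 = 4 each, +1 to first 2
Round 3: Dunmere=24 Fernhollow=20 Greywater=21 Hollowpine=30 Ironridge=22 → close Hollowpine (overflow 18)
  30÷4 = 7 each, +1 to first 2
Round 4: Dunmere=32 Fernhollow=28 Greywater=28 Ironridge=29 → close Dunmere (overflow 23)
  32÷3 = 10 each, +1 to first 2
Round 5: Fernhollow=39 Greywater=39 Ironridge=39 → close Fernhollow (overflow 31)
  39÷2 = 19 each, +1 to first 1
Round 6: Greywater=59 Ironridge=58 → close Ironridge (overflow 48)
  58÷1 = 58 each, +1 to first 0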